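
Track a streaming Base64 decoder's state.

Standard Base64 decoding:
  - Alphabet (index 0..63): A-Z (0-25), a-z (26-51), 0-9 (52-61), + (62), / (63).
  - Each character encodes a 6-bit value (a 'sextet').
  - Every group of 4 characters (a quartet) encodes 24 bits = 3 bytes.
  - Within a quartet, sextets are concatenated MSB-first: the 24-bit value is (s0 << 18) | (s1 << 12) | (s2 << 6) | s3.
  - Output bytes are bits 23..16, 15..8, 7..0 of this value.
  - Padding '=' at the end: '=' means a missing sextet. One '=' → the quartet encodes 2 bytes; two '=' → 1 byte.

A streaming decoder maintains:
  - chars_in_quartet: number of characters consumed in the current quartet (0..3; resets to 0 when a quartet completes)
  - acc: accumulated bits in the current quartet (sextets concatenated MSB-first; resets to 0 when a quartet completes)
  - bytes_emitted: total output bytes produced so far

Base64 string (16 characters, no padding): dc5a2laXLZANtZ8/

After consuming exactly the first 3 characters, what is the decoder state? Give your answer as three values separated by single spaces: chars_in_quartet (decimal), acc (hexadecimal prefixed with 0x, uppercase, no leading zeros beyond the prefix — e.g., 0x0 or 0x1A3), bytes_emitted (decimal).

Answer: 3 0x1D739 0

Derivation:
After char 0 ('d'=29): chars_in_quartet=1 acc=0x1D bytes_emitted=0
After char 1 ('c'=28): chars_in_quartet=2 acc=0x75C bytes_emitted=0
After char 2 ('5'=57): chars_in_quartet=3 acc=0x1D739 bytes_emitted=0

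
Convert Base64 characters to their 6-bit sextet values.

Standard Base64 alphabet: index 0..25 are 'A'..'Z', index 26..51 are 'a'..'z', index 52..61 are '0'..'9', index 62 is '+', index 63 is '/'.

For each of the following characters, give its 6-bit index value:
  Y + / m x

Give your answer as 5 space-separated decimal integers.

Answer: 24 62 63 38 49

Derivation:
'Y': A..Z range, ord('Y') − ord('A') = 24
'+': index 62
'/': index 63
'm': a..z range, 26 + ord('m') − ord('a') = 38
'x': a..z range, 26 + ord('x') − ord('a') = 49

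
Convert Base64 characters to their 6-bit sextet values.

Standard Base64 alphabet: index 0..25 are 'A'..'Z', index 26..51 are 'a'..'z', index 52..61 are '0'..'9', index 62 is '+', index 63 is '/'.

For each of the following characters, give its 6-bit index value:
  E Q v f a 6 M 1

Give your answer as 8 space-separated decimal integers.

'E': A..Z range, ord('E') − ord('A') = 4
'Q': A..Z range, ord('Q') − ord('A') = 16
'v': a..z range, 26 + ord('v') − ord('a') = 47
'f': a..z range, 26 + ord('f') − ord('a') = 31
'a': a..z range, 26 + ord('a') − ord('a') = 26
'6': 0..9 range, 52 + ord('6') − ord('0') = 58
'M': A..Z range, ord('M') − ord('A') = 12
'1': 0..9 range, 52 + ord('1') − ord('0') = 53

Answer: 4 16 47 31 26 58 12 53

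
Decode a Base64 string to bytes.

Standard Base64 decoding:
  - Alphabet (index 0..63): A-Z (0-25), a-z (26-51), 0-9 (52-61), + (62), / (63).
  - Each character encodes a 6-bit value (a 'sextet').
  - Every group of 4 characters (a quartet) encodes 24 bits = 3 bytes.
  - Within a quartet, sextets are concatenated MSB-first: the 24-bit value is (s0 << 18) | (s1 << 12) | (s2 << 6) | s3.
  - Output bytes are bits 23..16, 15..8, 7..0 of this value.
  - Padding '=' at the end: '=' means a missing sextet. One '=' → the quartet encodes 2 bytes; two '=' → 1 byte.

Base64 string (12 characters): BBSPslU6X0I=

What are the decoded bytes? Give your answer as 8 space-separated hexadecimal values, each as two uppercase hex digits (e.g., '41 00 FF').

Answer: 04 14 8F B2 55 3A 5F 42

Derivation:
After char 0 ('B'=1): chars_in_quartet=1 acc=0x1 bytes_emitted=0
After char 1 ('B'=1): chars_in_quartet=2 acc=0x41 bytes_emitted=0
After char 2 ('S'=18): chars_in_quartet=3 acc=0x1052 bytes_emitted=0
After char 3 ('P'=15): chars_in_quartet=4 acc=0x4148F -> emit 04 14 8F, reset; bytes_emitted=3
After char 4 ('s'=44): chars_in_quartet=1 acc=0x2C bytes_emitted=3
After char 5 ('l'=37): chars_in_quartet=2 acc=0xB25 bytes_emitted=3
After char 6 ('U'=20): chars_in_quartet=3 acc=0x2C954 bytes_emitted=3
After char 7 ('6'=58): chars_in_quartet=4 acc=0xB2553A -> emit B2 55 3A, reset; bytes_emitted=6
After char 8 ('X'=23): chars_in_quartet=1 acc=0x17 bytes_emitted=6
After char 9 ('0'=52): chars_in_quartet=2 acc=0x5F4 bytes_emitted=6
After char 10 ('I'=8): chars_in_quartet=3 acc=0x17D08 bytes_emitted=6
Padding '=': partial quartet acc=0x17D08 -> emit 5F 42; bytes_emitted=8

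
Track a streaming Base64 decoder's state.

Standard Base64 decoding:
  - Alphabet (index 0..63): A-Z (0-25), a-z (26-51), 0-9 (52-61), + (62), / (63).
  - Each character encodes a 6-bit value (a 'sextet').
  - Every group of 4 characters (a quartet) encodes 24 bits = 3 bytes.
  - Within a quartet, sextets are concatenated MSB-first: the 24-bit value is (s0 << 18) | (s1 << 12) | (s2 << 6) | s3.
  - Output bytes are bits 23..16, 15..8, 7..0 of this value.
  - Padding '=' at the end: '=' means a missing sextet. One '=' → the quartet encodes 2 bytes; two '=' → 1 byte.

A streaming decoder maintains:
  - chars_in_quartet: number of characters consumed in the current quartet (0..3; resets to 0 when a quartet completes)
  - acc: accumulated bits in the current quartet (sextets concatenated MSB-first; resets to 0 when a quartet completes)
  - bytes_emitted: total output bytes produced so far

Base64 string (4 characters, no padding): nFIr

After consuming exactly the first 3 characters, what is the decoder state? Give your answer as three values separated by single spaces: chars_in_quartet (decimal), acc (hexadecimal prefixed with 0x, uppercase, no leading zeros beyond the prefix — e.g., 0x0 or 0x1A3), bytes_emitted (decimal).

After char 0 ('n'=39): chars_in_quartet=1 acc=0x27 bytes_emitted=0
After char 1 ('F'=5): chars_in_quartet=2 acc=0x9C5 bytes_emitted=0
After char 2 ('I'=8): chars_in_quartet=3 acc=0x27148 bytes_emitted=0

Answer: 3 0x27148 0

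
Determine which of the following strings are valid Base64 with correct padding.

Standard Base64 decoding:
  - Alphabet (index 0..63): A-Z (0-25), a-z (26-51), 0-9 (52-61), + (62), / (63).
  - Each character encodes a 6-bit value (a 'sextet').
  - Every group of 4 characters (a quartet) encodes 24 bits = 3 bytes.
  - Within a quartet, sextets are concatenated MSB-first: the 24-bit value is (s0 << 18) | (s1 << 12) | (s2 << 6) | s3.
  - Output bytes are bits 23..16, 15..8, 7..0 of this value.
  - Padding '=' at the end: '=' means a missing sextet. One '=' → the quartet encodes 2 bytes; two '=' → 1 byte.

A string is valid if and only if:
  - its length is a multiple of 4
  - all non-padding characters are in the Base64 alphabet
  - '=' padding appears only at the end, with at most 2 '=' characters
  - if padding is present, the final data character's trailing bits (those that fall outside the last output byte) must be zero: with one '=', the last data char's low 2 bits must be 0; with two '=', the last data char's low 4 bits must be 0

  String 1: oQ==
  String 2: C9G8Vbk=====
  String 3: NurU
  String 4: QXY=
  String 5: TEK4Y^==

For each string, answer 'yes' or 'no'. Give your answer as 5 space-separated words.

String 1: 'oQ==' → valid
String 2: 'C9G8Vbk=====' → invalid (5 pad chars (max 2))
String 3: 'NurU' → valid
String 4: 'QXY=' → valid
String 5: 'TEK4Y^==' → invalid (bad char(s): ['^'])

Answer: yes no yes yes no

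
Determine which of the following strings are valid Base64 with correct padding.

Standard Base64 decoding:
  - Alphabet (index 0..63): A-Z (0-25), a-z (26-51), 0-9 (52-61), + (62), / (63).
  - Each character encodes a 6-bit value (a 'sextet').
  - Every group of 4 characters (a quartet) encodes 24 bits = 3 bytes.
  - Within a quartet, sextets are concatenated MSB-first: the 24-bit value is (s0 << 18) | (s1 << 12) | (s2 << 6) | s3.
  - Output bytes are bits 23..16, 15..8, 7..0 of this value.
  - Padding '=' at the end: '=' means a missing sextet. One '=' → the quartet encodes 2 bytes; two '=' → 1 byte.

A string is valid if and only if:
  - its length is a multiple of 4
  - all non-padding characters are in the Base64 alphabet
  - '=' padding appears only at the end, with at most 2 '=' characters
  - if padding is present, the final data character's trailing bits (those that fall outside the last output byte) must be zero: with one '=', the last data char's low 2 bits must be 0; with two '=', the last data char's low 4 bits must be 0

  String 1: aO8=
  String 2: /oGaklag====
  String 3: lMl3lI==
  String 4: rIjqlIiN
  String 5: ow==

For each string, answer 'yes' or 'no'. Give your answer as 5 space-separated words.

Answer: yes no no yes yes

Derivation:
String 1: 'aO8=' → valid
String 2: '/oGaklag====' → invalid (4 pad chars (max 2))
String 3: 'lMl3lI==' → invalid (bad trailing bits)
String 4: 'rIjqlIiN' → valid
String 5: 'ow==' → valid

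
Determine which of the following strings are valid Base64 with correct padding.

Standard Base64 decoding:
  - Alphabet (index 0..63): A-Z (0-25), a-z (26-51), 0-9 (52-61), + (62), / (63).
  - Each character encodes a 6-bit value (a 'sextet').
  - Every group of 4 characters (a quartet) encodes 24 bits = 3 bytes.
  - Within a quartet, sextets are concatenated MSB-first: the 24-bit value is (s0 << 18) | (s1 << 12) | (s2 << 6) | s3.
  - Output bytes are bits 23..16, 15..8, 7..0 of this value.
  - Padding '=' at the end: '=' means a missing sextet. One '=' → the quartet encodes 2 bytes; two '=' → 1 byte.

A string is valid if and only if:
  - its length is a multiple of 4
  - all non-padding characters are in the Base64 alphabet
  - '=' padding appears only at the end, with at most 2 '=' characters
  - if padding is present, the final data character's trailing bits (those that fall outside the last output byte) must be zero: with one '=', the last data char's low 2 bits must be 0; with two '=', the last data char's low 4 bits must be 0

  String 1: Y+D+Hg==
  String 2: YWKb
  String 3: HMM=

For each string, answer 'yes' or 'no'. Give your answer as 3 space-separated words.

Answer: yes yes yes

Derivation:
String 1: 'Y+D+Hg==' → valid
String 2: 'YWKb' → valid
String 3: 'HMM=' → valid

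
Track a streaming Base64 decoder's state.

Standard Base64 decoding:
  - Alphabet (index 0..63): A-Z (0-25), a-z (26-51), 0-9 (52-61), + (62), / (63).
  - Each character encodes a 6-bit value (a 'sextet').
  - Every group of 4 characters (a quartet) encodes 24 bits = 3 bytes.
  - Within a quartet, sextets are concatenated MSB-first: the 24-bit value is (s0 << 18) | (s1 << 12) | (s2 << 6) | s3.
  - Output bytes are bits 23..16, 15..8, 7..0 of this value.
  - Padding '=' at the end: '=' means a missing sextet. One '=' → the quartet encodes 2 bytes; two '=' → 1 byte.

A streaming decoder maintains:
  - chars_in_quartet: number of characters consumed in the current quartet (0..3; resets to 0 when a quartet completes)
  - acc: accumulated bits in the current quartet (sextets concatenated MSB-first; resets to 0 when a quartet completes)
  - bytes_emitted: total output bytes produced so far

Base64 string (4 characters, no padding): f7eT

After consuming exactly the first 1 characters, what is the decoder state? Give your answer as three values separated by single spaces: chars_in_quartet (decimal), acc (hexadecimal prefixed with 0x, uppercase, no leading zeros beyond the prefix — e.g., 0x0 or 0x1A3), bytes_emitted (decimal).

After char 0 ('f'=31): chars_in_quartet=1 acc=0x1F bytes_emitted=0

Answer: 1 0x1F 0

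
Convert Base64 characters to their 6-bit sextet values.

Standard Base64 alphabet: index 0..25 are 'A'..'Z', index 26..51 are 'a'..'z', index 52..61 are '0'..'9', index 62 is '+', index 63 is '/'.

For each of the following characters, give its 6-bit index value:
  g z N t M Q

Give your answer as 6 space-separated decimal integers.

Answer: 32 51 13 45 12 16

Derivation:
'g': a..z range, 26 + ord('g') − ord('a') = 32
'z': a..z range, 26 + ord('z') − ord('a') = 51
'N': A..Z range, ord('N') − ord('A') = 13
't': a..z range, 26 + ord('t') − ord('a') = 45
'M': A..Z range, ord('M') − ord('A') = 12
'Q': A..Z range, ord('Q') − ord('A') = 16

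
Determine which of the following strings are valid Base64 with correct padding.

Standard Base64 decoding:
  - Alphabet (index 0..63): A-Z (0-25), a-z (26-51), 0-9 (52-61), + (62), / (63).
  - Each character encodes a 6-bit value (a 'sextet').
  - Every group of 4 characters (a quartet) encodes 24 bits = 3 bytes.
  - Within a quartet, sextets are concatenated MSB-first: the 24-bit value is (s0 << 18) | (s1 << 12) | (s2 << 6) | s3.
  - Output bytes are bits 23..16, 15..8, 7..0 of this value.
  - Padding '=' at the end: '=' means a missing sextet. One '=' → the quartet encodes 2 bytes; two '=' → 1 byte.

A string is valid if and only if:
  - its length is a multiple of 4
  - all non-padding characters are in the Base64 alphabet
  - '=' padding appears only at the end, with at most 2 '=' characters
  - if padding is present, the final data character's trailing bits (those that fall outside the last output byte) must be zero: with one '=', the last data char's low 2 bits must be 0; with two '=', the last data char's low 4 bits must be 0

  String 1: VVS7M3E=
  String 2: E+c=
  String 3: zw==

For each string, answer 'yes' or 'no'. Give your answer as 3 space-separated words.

Answer: yes yes yes

Derivation:
String 1: 'VVS7M3E=' → valid
String 2: 'E+c=' → valid
String 3: 'zw==' → valid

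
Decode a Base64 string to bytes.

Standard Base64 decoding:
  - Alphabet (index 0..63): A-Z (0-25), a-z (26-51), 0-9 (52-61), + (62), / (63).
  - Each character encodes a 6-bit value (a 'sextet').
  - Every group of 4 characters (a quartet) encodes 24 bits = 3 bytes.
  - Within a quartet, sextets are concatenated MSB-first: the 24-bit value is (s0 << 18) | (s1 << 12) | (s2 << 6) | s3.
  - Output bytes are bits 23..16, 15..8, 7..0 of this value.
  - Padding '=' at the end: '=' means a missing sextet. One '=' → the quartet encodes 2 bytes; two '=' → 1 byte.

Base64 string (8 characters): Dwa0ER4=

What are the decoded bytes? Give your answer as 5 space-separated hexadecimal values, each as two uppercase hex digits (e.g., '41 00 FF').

After char 0 ('D'=3): chars_in_quartet=1 acc=0x3 bytes_emitted=0
After char 1 ('w'=48): chars_in_quartet=2 acc=0xF0 bytes_emitted=0
After char 2 ('a'=26): chars_in_quartet=3 acc=0x3C1A bytes_emitted=0
After char 3 ('0'=52): chars_in_quartet=4 acc=0xF06B4 -> emit 0F 06 B4, reset; bytes_emitted=3
After char 4 ('E'=4): chars_in_quartet=1 acc=0x4 bytes_emitted=3
After char 5 ('R'=17): chars_in_quartet=2 acc=0x111 bytes_emitted=3
After char 6 ('4'=56): chars_in_quartet=3 acc=0x4478 bytes_emitted=3
Padding '=': partial quartet acc=0x4478 -> emit 11 1E; bytes_emitted=5

Answer: 0F 06 B4 11 1E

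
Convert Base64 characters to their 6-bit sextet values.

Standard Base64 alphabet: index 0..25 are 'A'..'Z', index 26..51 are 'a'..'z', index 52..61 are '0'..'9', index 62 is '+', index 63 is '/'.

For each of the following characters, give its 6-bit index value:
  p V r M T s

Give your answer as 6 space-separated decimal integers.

'p': a..z range, 26 + ord('p') − ord('a') = 41
'V': A..Z range, ord('V') − ord('A') = 21
'r': a..z range, 26 + ord('r') − ord('a') = 43
'M': A..Z range, ord('M') − ord('A') = 12
'T': A..Z range, ord('T') − ord('A') = 19
's': a..z range, 26 + ord('s') − ord('a') = 44

Answer: 41 21 43 12 19 44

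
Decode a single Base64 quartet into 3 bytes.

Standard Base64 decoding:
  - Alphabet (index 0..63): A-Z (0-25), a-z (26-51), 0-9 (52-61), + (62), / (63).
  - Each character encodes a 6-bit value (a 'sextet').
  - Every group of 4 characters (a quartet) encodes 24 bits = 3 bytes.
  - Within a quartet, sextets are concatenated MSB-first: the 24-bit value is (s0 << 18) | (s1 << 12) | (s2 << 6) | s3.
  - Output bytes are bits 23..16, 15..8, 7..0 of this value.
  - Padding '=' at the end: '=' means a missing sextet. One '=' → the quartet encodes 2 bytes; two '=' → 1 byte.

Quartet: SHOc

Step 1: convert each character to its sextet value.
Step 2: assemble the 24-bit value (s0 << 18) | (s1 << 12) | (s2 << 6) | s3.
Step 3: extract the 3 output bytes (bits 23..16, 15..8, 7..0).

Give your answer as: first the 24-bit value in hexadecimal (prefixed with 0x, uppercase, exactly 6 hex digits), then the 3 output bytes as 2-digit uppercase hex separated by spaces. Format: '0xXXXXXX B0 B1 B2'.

Sextets: S=18, H=7, O=14, c=28
24-bit: (18<<18) | (7<<12) | (14<<6) | 28
      = 0x480000 | 0x007000 | 0x000380 | 0x00001C
      = 0x48739C
Bytes: (v>>16)&0xFF=48, (v>>8)&0xFF=73, v&0xFF=9C

Answer: 0x48739C 48 73 9C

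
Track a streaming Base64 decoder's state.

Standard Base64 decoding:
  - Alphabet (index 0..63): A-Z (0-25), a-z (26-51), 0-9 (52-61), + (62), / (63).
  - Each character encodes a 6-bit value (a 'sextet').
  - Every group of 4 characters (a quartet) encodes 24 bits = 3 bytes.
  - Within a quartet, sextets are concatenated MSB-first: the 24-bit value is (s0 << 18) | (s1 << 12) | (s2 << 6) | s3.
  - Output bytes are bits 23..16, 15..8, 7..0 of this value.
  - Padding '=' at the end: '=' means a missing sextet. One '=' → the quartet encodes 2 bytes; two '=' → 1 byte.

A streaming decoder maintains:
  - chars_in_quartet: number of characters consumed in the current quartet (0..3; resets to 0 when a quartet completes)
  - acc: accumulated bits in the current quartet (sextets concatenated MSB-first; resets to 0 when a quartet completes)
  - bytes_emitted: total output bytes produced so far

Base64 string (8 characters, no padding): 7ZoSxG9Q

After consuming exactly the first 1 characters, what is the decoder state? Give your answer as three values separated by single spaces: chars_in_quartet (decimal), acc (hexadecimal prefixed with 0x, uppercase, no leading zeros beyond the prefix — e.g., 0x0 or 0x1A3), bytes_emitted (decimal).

After char 0 ('7'=59): chars_in_quartet=1 acc=0x3B bytes_emitted=0

Answer: 1 0x3B 0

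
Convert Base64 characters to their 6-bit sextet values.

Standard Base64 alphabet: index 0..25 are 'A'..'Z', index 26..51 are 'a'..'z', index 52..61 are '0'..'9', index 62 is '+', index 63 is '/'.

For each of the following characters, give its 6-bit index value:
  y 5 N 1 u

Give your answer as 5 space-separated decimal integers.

'y': a..z range, 26 + ord('y') − ord('a') = 50
'5': 0..9 range, 52 + ord('5') − ord('0') = 57
'N': A..Z range, ord('N') − ord('A') = 13
'1': 0..9 range, 52 + ord('1') − ord('0') = 53
'u': a..z range, 26 + ord('u') − ord('a') = 46

Answer: 50 57 13 53 46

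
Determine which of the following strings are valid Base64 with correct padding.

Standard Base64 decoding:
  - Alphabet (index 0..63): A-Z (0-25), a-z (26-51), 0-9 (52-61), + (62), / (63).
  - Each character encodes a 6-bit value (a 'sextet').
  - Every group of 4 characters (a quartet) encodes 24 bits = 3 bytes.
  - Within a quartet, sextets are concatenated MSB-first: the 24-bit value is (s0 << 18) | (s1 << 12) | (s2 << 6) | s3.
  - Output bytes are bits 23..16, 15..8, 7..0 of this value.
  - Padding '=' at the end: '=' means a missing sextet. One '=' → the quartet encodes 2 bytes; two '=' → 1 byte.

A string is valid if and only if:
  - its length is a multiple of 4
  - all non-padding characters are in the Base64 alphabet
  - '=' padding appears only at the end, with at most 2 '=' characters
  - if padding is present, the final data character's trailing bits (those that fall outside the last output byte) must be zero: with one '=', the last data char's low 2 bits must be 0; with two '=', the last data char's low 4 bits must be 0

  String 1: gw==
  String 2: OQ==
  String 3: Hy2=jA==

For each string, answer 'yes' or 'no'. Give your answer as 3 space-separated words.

Answer: yes yes no

Derivation:
String 1: 'gw==' → valid
String 2: 'OQ==' → valid
String 3: 'Hy2=jA==' → invalid (bad char(s): ['=']; '=' in middle)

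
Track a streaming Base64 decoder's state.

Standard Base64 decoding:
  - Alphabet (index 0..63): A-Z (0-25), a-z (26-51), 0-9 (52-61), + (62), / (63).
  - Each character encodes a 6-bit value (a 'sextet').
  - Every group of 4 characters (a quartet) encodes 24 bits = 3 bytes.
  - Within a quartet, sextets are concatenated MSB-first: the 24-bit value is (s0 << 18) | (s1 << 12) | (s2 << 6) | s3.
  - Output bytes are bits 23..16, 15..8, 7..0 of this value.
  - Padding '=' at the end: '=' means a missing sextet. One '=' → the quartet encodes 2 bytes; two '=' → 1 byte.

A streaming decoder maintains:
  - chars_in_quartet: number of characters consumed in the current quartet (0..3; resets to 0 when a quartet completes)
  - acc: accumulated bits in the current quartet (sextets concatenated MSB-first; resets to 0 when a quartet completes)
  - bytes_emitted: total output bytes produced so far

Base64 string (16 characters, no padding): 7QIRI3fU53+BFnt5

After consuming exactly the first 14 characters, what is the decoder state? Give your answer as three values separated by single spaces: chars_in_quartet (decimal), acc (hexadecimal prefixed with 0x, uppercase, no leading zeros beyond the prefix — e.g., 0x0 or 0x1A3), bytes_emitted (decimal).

After char 0 ('7'=59): chars_in_quartet=1 acc=0x3B bytes_emitted=0
After char 1 ('Q'=16): chars_in_quartet=2 acc=0xED0 bytes_emitted=0
After char 2 ('I'=8): chars_in_quartet=3 acc=0x3B408 bytes_emitted=0
After char 3 ('R'=17): chars_in_quartet=4 acc=0xED0211 -> emit ED 02 11, reset; bytes_emitted=3
After char 4 ('I'=8): chars_in_quartet=1 acc=0x8 bytes_emitted=3
After char 5 ('3'=55): chars_in_quartet=2 acc=0x237 bytes_emitted=3
After char 6 ('f'=31): chars_in_quartet=3 acc=0x8DDF bytes_emitted=3
After char 7 ('U'=20): chars_in_quartet=4 acc=0x2377D4 -> emit 23 77 D4, reset; bytes_emitted=6
After char 8 ('5'=57): chars_in_quartet=1 acc=0x39 bytes_emitted=6
After char 9 ('3'=55): chars_in_quartet=2 acc=0xE77 bytes_emitted=6
After char 10 ('+'=62): chars_in_quartet=3 acc=0x39DFE bytes_emitted=6
After char 11 ('B'=1): chars_in_quartet=4 acc=0xE77F81 -> emit E7 7F 81, reset; bytes_emitted=9
After char 12 ('F'=5): chars_in_quartet=1 acc=0x5 bytes_emitted=9
After char 13 ('n'=39): chars_in_quartet=2 acc=0x167 bytes_emitted=9

Answer: 2 0x167 9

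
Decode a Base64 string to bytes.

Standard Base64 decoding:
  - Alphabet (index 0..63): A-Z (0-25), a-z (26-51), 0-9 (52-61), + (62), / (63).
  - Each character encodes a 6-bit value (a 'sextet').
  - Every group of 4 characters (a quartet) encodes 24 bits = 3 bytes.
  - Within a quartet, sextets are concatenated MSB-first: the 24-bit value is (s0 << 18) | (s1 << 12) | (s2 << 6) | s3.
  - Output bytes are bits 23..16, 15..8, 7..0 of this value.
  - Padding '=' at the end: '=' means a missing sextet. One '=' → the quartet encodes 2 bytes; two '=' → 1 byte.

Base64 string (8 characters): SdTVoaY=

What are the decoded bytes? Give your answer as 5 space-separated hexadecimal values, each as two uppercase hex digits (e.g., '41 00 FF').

After char 0 ('S'=18): chars_in_quartet=1 acc=0x12 bytes_emitted=0
After char 1 ('d'=29): chars_in_quartet=2 acc=0x49D bytes_emitted=0
After char 2 ('T'=19): chars_in_quartet=3 acc=0x12753 bytes_emitted=0
After char 3 ('V'=21): chars_in_quartet=4 acc=0x49D4D5 -> emit 49 D4 D5, reset; bytes_emitted=3
After char 4 ('o'=40): chars_in_quartet=1 acc=0x28 bytes_emitted=3
After char 5 ('a'=26): chars_in_quartet=2 acc=0xA1A bytes_emitted=3
After char 6 ('Y'=24): chars_in_quartet=3 acc=0x28698 bytes_emitted=3
Padding '=': partial quartet acc=0x28698 -> emit A1 A6; bytes_emitted=5

Answer: 49 D4 D5 A1 A6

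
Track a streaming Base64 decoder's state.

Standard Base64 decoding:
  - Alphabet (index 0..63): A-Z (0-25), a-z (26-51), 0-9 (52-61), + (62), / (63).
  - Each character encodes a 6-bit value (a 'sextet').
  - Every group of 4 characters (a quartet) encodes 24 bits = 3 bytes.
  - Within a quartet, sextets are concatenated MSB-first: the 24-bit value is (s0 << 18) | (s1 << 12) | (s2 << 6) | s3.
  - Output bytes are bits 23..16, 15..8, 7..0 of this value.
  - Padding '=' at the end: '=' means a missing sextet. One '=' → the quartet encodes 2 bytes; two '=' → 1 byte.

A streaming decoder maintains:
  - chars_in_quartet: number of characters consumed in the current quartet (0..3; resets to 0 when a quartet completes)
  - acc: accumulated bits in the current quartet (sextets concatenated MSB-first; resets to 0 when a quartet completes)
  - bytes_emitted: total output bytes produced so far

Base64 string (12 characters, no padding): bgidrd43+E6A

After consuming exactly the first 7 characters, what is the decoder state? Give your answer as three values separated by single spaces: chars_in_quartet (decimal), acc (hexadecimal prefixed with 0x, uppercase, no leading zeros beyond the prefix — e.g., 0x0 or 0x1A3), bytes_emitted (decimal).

After char 0 ('b'=27): chars_in_quartet=1 acc=0x1B bytes_emitted=0
After char 1 ('g'=32): chars_in_quartet=2 acc=0x6E0 bytes_emitted=0
After char 2 ('i'=34): chars_in_quartet=3 acc=0x1B822 bytes_emitted=0
After char 3 ('d'=29): chars_in_quartet=4 acc=0x6E089D -> emit 6E 08 9D, reset; bytes_emitted=3
After char 4 ('r'=43): chars_in_quartet=1 acc=0x2B bytes_emitted=3
After char 5 ('d'=29): chars_in_quartet=2 acc=0xADD bytes_emitted=3
After char 6 ('4'=56): chars_in_quartet=3 acc=0x2B778 bytes_emitted=3

Answer: 3 0x2B778 3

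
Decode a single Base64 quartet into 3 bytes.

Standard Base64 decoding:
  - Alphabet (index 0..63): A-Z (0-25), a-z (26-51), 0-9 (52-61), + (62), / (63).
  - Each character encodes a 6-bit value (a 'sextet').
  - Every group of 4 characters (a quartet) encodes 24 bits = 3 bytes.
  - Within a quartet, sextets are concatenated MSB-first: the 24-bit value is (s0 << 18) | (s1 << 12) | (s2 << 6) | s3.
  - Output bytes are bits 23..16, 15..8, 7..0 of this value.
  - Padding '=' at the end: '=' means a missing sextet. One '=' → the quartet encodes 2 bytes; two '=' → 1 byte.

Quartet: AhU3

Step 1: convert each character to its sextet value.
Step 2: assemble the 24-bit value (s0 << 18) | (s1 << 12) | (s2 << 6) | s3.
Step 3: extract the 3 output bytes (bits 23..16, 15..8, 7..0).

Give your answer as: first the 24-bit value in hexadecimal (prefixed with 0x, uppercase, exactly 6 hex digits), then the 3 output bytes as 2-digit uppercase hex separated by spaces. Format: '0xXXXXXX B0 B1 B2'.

Sextets: A=0, h=33, U=20, 3=55
24-bit: (0<<18) | (33<<12) | (20<<6) | 55
      = 0x000000 | 0x021000 | 0x000500 | 0x000037
      = 0x021537
Bytes: (v>>16)&0xFF=02, (v>>8)&0xFF=15, v&0xFF=37

Answer: 0x021537 02 15 37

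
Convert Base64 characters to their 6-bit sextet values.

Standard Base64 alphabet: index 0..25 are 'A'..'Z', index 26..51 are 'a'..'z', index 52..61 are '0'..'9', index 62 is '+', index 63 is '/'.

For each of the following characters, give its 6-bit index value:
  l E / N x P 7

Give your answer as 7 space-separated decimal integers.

'l': a..z range, 26 + ord('l') − ord('a') = 37
'E': A..Z range, ord('E') − ord('A') = 4
'/': index 63
'N': A..Z range, ord('N') − ord('A') = 13
'x': a..z range, 26 + ord('x') − ord('a') = 49
'P': A..Z range, ord('P') − ord('A') = 15
'7': 0..9 range, 52 + ord('7') − ord('0') = 59

Answer: 37 4 63 13 49 15 59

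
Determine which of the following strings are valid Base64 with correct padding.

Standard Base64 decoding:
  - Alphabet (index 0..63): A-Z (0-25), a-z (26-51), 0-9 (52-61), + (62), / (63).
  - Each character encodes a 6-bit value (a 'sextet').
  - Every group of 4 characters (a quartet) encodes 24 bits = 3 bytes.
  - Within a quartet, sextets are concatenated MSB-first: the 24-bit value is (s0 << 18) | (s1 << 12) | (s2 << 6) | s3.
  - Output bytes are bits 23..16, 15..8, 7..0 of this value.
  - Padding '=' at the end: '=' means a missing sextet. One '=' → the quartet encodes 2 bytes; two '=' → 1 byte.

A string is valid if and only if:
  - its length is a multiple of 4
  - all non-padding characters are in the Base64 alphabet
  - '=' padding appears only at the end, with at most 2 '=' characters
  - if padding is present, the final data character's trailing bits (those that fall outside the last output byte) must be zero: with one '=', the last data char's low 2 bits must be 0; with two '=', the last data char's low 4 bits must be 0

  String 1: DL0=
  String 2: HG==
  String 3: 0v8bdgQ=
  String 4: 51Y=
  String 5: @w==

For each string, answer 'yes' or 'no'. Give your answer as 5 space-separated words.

String 1: 'DL0=' → valid
String 2: 'HG==' → invalid (bad trailing bits)
String 3: '0v8bdgQ=' → valid
String 4: '51Y=' → valid
String 5: '@w==' → invalid (bad char(s): ['@'])

Answer: yes no yes yes no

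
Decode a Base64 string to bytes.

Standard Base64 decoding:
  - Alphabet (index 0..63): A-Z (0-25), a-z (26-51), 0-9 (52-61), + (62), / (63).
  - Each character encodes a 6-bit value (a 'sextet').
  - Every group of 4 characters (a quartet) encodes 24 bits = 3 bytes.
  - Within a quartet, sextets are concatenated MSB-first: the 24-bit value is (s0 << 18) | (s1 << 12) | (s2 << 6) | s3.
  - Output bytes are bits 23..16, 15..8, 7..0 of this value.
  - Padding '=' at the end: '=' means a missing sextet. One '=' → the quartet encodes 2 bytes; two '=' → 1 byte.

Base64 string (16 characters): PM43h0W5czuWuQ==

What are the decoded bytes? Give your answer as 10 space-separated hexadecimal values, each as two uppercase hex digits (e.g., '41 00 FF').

Answer: 3C CE 37 87 45 B9 73 3B 96 B9

Derivation:
After char 0 ('P'=15): chars_in_quartet=1 acc=0xF bytes_emitted=0
After char 1 ('M'=12): chars_in_quartet=2 acc=0x3CC bytes_emitted=0
After char 2 ('4'=56): chars_in_quartet=3 acc=0xF338 bytes_emitted=0
After char 3 ('3'=55): chars_in_quartet=4 acc=0x3CCE37 -> emit 3C CE 37, reset; bytes_emitted=3
After char 4 ('h'=33): chars_in_quartet=1 acc=0x21 bytes_emitted=3
After char 5 ('0'=52): chars_in_quartet=2 acc=0x874 bytes_emitted=3
After char 6 ('W'=22): chars_in_quartet=3 acc=0x21D16 bytes_emitted=3
After char 7 ('5'=57): chars_in_quartet=4 acc=0x8745B9 -> emit 87 45 B9, reset; bytes_emitted=6
After char 8 ('c'=28): chars_in_quartet=1 acc=0x1C bytes_emitted=6
After char 9 ('z'=51): chars_in_quartet=2 acc=0x733 bytes_emitted=6
After char 10 ('u'=46): chars_in_quartet=3 acc=0x1CCEE bytes_emitted=6
After char 11 ('W'=22): chars_in_quartet=4 acc=0x733B96 -> emit 73 3B 96, reset; bytes_emitted=9
After char 12 ('u'=46): chars_in_quartet=1 acc=0x2E bytes_emitted=9
After char 13 ('Q'=16): chars_in_quartet=2 acc=0xB90 bytes_emitted=9
Padding '==': partial quartet acc=0xB90 -> emit B9; bytes_emitted=10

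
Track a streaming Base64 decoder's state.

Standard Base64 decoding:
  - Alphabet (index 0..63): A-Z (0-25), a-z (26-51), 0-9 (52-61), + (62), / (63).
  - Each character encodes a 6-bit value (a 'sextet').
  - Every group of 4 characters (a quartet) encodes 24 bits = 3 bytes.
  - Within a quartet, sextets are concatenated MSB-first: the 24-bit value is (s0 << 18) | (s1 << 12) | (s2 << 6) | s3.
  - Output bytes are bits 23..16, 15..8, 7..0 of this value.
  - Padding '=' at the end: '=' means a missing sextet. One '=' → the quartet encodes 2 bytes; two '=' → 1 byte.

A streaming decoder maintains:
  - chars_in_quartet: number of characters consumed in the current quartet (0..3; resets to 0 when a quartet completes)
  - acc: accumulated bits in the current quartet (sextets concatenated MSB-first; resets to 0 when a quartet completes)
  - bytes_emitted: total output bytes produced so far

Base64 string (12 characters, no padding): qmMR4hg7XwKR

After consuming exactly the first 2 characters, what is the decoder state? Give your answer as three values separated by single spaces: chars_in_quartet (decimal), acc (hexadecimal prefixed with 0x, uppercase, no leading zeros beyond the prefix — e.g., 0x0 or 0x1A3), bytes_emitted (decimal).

After char 0 ('q'=42): chars_in_quartet=1 acc=0x2A bytes_emitted=0
After char 1 ('m'=38): chars_in_quartet=2 acc=0xAA6 bytes_emitted=0

Answer: 2 0xAA6 0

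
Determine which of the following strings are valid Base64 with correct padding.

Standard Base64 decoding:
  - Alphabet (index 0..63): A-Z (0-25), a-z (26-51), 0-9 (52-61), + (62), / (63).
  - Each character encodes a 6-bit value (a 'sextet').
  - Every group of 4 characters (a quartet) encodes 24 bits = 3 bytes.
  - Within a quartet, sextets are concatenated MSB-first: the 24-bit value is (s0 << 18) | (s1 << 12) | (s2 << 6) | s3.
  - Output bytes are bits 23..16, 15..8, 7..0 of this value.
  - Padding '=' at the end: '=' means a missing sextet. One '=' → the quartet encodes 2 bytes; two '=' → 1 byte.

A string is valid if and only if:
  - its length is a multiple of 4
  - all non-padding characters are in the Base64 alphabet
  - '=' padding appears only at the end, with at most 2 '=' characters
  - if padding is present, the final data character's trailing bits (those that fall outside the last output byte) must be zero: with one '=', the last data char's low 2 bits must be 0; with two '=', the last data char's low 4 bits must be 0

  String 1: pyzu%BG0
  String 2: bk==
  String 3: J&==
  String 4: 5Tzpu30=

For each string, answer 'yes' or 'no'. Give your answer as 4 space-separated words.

Answer: no no no yes

Derivation:
String 1: 'pyzu%BG0' → invalid (bad char(s): ['%'])
String 2: 'bk==' → invalid (bad trailing bits)
String 3: 'J&==' → invalid (bad char(s): ['&'])
String 4: '5Tzpu30=' → valid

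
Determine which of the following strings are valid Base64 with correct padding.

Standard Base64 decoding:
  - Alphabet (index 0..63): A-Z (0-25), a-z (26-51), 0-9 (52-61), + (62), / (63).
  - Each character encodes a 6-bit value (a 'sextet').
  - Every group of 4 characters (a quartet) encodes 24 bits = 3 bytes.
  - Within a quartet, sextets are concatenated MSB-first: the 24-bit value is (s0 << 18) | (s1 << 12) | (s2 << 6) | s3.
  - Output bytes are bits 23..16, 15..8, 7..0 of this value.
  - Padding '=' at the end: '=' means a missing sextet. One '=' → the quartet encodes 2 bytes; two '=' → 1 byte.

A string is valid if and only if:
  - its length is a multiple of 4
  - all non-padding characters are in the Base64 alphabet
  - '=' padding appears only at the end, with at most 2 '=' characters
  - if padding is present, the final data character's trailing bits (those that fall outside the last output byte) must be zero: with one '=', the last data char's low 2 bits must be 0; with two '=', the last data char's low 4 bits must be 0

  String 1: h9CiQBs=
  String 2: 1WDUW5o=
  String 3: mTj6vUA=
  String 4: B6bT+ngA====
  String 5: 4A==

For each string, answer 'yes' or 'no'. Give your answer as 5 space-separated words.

Answer: yes yes yes no yes

Derivation:
String 1: 'h9CiQBs=' → valid
String 2: '1WDUW5o=' → valid
String 3: 'mTj6vUA=' → valid
String 4: 'B6bT+ngA====' → invalid (4 pad chars (max 2))
String 5: '4A==' → valid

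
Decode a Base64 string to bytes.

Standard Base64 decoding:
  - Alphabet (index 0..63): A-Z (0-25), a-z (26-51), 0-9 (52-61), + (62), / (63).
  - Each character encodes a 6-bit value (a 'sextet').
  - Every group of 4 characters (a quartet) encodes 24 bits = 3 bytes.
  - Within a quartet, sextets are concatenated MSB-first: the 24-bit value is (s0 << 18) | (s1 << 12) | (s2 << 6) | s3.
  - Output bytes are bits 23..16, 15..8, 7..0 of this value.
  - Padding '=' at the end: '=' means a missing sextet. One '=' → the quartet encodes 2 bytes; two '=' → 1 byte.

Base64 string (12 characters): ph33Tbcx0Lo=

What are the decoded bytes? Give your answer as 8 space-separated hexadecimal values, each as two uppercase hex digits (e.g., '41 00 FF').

Answer: A6 1D F7 4D B7 31 D0 BA

Derivation:
After char 0 ('p'=41): chars_in_quartet=1 acc=0x29 bytes_emitted=0
After char 1 ('h'=33): chars_in_quartet=2 acc=0xA61 bytes_emitted=0
After char 2 ('3'=55): chars_in_quartet=3 acc=0x29877 bytes_emitted=0
After char 3 ('3'=55): chars_in_quartet=4 acc=0xA61DF7 -> emit A6 1D F7, reset; bytes_emitted=3
After char 4 ('T'=19): chars_in_quartet=1 acc=0x13 bytes_emitted=3
After char 5 ('b'=27): chars_in_quartet=2 acc=0x4DB bytes_emitted=3
After char 6 ('c'=28): chars_in_quartet=3 acc=0x136DC bytes_emitted=3
After char 7 ('x'=49): chars_in_quartet=4 acc=0x4DB731 -> emit 4D B7 31, reset; bytes_emitted=6
After char 8 ('0'=52): chars_in_quartet=1 acc=0x34 bytes_emitted=6
After char 9 ('L'=11): chars_in_quartet=2 acc=0xD0B bytes_emitted=6
After char 10 ('o'=40): chars_in_quartet=3 acc=0x342E8 bytes_emitted=6
Padding '=': partial quartet acc=0x342E8 -> emit D0 BA; bytes_emitted=8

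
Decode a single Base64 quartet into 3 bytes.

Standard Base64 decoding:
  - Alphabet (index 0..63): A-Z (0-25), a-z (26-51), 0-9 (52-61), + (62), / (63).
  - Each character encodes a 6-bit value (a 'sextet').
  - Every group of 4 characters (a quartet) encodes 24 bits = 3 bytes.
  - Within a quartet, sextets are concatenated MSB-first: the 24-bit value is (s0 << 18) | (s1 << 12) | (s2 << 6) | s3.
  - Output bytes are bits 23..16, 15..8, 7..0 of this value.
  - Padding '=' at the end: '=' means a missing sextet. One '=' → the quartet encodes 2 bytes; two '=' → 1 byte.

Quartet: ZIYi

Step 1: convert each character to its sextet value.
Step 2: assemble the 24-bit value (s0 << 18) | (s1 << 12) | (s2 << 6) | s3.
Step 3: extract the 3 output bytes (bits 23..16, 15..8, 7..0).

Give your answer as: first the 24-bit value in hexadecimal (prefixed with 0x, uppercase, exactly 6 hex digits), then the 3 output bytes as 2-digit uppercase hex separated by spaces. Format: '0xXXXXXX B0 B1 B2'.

Answer: 0x648622 64 86 22

Derivation:
Sextets: Z=25, I=8, Y=24, i=34
24-bit: (25<<18) | (8<<12) | (24<<6) | 34
      = 0x640000 | 0x008000 | 0x000600 | 0x000022
      = 0x648622
Bytes: (v>>16)&0xFF=64, (v>>8)&0xFF=86, v&0xFF=22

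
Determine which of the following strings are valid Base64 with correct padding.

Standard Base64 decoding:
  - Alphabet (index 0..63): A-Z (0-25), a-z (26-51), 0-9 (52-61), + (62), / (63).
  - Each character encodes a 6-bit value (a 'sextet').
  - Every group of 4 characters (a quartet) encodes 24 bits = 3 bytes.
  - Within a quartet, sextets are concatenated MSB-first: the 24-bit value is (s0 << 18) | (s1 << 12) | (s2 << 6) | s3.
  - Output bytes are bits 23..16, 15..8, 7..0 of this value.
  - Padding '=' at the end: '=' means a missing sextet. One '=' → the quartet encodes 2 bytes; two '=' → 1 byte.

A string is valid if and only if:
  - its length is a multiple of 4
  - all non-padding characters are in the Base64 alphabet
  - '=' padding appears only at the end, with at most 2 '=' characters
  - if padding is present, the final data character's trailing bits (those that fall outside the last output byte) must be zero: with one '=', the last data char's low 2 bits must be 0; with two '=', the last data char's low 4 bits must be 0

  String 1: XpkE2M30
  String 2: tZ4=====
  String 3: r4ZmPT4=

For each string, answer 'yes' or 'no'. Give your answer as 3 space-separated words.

Answer: yes no yes

Derivation:
String 1: 'XpkE2M30' → valid
String 2: 'tZ4=====' → invalid (5 pad chars (max 2))
String 3: 'r4ZmPT4=' → valid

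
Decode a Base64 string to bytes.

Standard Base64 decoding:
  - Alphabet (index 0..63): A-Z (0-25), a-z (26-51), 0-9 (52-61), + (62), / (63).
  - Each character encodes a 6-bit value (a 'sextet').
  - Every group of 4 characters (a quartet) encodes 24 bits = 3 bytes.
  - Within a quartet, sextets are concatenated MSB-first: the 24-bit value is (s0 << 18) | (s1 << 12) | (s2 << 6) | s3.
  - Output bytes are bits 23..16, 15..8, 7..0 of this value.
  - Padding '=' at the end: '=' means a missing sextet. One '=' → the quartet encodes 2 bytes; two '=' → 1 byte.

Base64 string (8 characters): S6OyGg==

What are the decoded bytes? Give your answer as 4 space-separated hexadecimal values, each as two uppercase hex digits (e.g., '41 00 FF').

Answer: 4B A3 B2 1A

Derivation:
After char 0 ('S'=18): chars_in_quartet=1 acc=0x12 bytes_emitted=0
After char 1 ('6'=58): chars_in_quartet=2 acc=0x4BA bytes_emitted=0
After char 2 ('O'=14): chars_in_quartet=3 acc=0x12E8E bytes_emitted=0
After char 3 ('y'=50): chars_in_quartet=4 acc=0x4BA3B2 -> emit 4B A3 B2, reset; bytes_emitted=3
After char 4 ('G'=6): chars_in_quartet=1 acc=0x6 bytes_emitted=3
After char 5 ('g'=32): chars_in_quartet=2 acc=0x1A0 bytes_emitted=3
Padding '==': partial quartet acc=0x1A0 -> emit 1A; bytes_emitted=4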